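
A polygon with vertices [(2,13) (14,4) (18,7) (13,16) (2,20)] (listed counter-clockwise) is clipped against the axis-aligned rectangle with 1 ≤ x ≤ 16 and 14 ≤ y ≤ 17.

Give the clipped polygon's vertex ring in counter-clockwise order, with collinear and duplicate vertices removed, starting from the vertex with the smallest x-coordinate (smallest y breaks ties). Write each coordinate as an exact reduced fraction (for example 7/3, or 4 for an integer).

Clipped polygon: [(2,14) (127/9,14) (13,16) (41/4,17) (2,17)]

1. After x ≥ 1: [(2,13) (14,4) (18,7) (13,16) (2,20)]
2. After x ≤ 16: [(2,13) (14,4) (16,11/2) (16,53/5) (13,16) (2,20)]
3. After y ≥ 14: [(2,14) (127/9,14) (13,16) (2,20)]
4. After y ≤ 17: [(2,17) (2,14) (127/9,14) (13,16) (41/4,17)]
5. Canonical ring: [(2,14) (127/9,14) (13,16) (41/4,17) (2,17)]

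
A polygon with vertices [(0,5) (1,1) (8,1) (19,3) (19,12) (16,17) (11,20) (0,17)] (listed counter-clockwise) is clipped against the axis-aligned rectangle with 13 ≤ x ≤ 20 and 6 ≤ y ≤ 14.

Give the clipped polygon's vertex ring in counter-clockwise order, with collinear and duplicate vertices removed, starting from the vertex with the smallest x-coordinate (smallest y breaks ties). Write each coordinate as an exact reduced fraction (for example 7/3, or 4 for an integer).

1. After x ≥ 13: [(13,21/11) (19,3) (19,12) (16,17) (13,94/5)]
2. After x ≤ 20: [(13,21/11) (19,3) (19,12) (16,17) (13,94/5)]
3. After y ≥ 6: [(13,6) (19,6) (19,12) (16,17) (13,94/5)]
4. After y ≤ 14: [(13,14) (13,6) (19,6) (19,12) (89/5,14)]
5. Canonical ring: [(13,6) (19,6) (19,12) (89/5,14) (13,14)]

Clipped polygon: [(13,6) (19,6) (19,12) (89/5,14) (13,14)]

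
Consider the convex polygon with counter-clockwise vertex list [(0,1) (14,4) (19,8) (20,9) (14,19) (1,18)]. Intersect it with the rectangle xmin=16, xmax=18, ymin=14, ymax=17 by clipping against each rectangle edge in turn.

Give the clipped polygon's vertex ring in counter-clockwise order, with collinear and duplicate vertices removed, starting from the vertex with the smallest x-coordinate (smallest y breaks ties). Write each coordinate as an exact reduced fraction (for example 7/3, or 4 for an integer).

1. After x ≥ 16: [(16,28/5) (19,8) (20,9) (16,47/3)]
2. After x ≤ 18: [(16,28/5) (18,36/5) (18,37/3) (16,47/3)]
3. After y ≥ 14: [(16,14) (17,14) (16,47/3)]
4. After y ≤ 17: [(16,14) (17,14) (16,47/3)]
5. Canonical ring: [(16,14) (17,14) (16,47/3)]

Clipped polygon: [(16,14) (17,14) (16,47/3)]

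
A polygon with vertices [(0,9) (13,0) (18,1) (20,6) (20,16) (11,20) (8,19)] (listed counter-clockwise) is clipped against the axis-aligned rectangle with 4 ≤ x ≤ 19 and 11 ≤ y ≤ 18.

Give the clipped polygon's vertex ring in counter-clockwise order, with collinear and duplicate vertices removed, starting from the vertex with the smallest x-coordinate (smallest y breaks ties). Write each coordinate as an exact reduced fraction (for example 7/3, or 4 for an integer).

1. After x ≥ 4: [(4,14) (4,81/13) (13,0) (18,1) (20,6) (20,16) (11,20) (8,19)]
2. After x ≤ 19: [(4,14) (4,81/13) (13,0) (18,1) (19,7/2) (19,148/9) (11,20) (8,19)]
3. After y ≥ 11: [(4,14) (4,11) (19,11) (19,148/9) (11,20) (8,19)]
4. After y ≤ 18: [(36/5,18) (4,14) (4,11) (19,11) (19,148/9) (31/2,18)]
5. Canonical ring: [(4,11) (19,11) (19,148/9) (31/2,18) (36/5,18) (4,14)]

Clipped polygon: [(4,11) (19,11) (19,148/9) (31/2,18) (36/5,18) (4,14)]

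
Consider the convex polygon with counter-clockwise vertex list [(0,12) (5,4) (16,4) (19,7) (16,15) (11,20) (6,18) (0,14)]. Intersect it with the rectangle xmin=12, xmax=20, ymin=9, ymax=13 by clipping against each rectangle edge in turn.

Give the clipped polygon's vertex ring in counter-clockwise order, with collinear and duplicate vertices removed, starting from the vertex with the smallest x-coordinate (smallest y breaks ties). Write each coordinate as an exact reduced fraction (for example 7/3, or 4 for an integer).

Clipped polygon: [(12,9) (73/4,9) (67/4,13) (12,13)]

1. After x ≥ 12: [(12,4) (16,4) (19,7) (16,15) (12,19)]
2. After x ≤ 20: [(12,4) (16,4) (19,7) (16,15) (12,19)]
3. After y ≥ 9: [(12,9) (73/4,9) (16,15) (12,19)]
4. After y ≤ 13: [(12,13) (12,9) (73/4,9) (67/4,13)]
5. Canonical ring: [(12,9) (73/4,9) (67/4,13) (12,13)]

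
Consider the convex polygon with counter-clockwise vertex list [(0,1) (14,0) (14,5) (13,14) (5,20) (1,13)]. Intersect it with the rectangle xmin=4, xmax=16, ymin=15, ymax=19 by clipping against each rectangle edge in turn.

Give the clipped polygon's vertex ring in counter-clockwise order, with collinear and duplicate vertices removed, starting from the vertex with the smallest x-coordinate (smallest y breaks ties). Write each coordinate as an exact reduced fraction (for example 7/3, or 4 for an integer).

Clipped polygon: [(4,15) (35/3,15) (19/3,19) (31/7,19) (4,73/4)]

1. After x ≥ 4: [(4,5/7) (14,0) (14,5) (13,14) (5,20) (4,73/4)]
2. After x ≤ 16: [(4,5/7) (14,0) (14,5) (13,14) (5,20) (4,73/4)]
3. After y ≥ 15: [(4,15) (35/3,15) (5,20) (4,73/4)]
4. After y ≤ 19: [(4,15) (35/3,15) (19/3,19) (31/7,19) (4,73/4)]
5. Canonical ring: [(4,15) (35/3,15) (19/3,19) (31/7,19) (4,73/4)]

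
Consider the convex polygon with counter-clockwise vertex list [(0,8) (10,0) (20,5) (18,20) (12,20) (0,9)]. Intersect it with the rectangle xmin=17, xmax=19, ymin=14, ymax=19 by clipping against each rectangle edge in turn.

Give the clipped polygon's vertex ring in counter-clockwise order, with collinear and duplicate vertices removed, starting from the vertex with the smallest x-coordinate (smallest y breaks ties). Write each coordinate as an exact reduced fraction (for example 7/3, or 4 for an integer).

Clipped polygon: [(17,14) (94/5,14) (272/15,19) (17,19)]

1. After x ≥ 17: [(17,7/2) (20,5) (18,20) (17,20)]
2. After x ≤ 19: [(17,7/2) (19,9/2) (19,25/2) (18,20) (17,20)]
3. After y ≥ 14: [(17,14) (94/5,14) (18,20) (17,20)]
4. After y ≤ 19: [(17,19) (17,14) (94/5,14) (272/15,19)]
5. Canonical ring: [(17,14) (94/5,14) (272/15,19) (17,19)]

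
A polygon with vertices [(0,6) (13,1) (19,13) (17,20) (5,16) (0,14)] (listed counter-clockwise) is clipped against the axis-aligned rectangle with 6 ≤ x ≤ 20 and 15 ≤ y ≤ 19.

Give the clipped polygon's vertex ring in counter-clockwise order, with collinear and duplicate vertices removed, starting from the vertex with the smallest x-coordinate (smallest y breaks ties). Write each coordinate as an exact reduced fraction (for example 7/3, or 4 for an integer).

Clipped polygon: [(6,15) (129/7,15) (121/7,19) (14,19) (6,49/3)]

1. After x ≥ 6: [(6,48/13) (13,1) (19,13) (17,20) (6,49/3)]
2. After x ≤ 20: [(6,48/13) (13,1) (19,13) (17,20) (6,49/3)]
3. After y ≥ 15: [(6,15) (129/7,15) (17,20) (6,49/3)]
4. After y ≤ 19: [(6,15) (129/7,15) (121/7,19) (14,19) (6,49/3)]
5. Canonical ring: [(6,15) (129/7,15) (121/7,19) (14,19) (6,49/3)]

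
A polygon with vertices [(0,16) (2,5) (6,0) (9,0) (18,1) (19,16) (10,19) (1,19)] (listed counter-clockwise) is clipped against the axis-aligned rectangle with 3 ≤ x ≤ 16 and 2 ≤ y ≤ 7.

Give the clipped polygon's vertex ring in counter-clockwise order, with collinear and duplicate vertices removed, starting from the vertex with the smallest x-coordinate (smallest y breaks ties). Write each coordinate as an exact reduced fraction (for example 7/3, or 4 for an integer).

1. After x ≥ 3: [(3,15/4) (6,0) (9,0) (18,1) (19,16) (10,19) (3,19)]
2. After x ≤ 16: [(3,15/4) (6,0) (9,0) (16,7/9) (16,17) (10,19) (3,19)]
3. After y ≥ 2: [(3,15/4) (22/5,2) (16,2) (16,17) (10,19) (3,19)]
4. After y ≤ 7: [(3,7) (3,15/4) (22/5,2) (16,2) (16,7)]
5. Canonical ring: [(3,15/4) (22/5,2) (16,2) (16,7) (3,7)]

Clipped polygon: [(3,15/4) (22/5,2) (16,2) (16,7) (3,7)]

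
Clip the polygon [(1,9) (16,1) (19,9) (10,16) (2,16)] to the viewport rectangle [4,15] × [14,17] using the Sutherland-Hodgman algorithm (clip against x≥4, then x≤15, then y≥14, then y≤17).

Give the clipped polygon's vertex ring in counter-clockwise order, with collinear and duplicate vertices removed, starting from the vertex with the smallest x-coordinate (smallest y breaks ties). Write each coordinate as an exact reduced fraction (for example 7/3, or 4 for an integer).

Clipped polygon: [(4,14) (88/7,14) (10,16) (4,16)]

1. After x ≥ 4: [(4,37/5) (16,1) (19,9) (10,16) (4,16)]
2. After x ≤ 15: [(4,37/5) (15,23/15) (15,109/9) (10,16) (4,16)]
3. After y ≥ 14: [(4,14) (88/7,14) (10,16) (4,16)]
4. After y ≤ 17: [(4,14) (88/7,14) (10,16) (4,16)]
5. Canonical ring: [(4,14) (88/7,14) (10,16) (4,16)]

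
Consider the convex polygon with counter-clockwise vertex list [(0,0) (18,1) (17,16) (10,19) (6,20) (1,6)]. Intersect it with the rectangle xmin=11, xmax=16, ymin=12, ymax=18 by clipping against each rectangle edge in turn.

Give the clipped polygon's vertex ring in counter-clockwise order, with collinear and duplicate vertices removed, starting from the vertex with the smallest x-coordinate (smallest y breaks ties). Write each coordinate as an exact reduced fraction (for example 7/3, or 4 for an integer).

1. After x ≥ 11: [(11,11/18) (18,1) (17,16) (11,130/7)]
2. After x ≤ 16: [(11,11/18) (16,8/9) (16,115/7) (11,130/7)]
3. After y ≥ 12: [(11,12) (16,12) (16,115/7) (11,130/7)]
4. After y ≤ 18: [(11,18) (11,12) (16,12) (16,115/7) (37/3,18)]
5. Canonical ring: [(11,12) (16,12) (16,115/7) (37/3,18) (11,18)]

Clipped polygon: [(11,12) (16,12) (16,115/7) (37/3,18) (11,18)]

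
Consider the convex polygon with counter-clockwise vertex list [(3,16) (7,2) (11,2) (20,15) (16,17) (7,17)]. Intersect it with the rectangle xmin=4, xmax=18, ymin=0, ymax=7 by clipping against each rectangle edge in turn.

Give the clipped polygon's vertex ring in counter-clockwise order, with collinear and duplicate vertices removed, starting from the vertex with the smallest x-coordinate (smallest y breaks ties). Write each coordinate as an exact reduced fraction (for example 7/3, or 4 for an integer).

1. After x ≥ 4: [(4,65/4) (4,25/2) (7,2) (11,2) (20,15) (16,17) (7,17)]
2. After x ≤ 18: [(4,65/4) (4,25/2) (7,2) (11,2) (18,109/9) (18,16) (16,17) (7,17)]
3. After y ≥ 0: [(4,65/4) (4,25/2) (7,2) (11,2) (18,109/9) (18,16) (16,17) (7,17)]
4. After y ≤ 7: [(39/7,7) (7,2) (11,2) (188/13,7)]
5. Canonical ring: [(39/7,7) (7,2) (11,2) (188/13,7)]

Clipped polygon: [(39/7,7) (7,2) (11,2) (188/13,7)]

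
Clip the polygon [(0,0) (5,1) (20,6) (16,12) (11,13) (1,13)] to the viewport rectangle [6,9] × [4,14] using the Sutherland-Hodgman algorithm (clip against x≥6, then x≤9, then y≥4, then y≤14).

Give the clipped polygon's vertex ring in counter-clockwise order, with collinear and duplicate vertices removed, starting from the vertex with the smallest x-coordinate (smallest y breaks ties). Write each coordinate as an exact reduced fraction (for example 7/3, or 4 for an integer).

Clipped polygon: [(6,4) (9,4) (9,13) (6,13)]

1. After x ≥ 6: [(6,4/3) (20,6) (16,12) (11,13) (6,13)]
2. After x ≤ 9: [(6,4/3) (9,7/3) (9,13) (6,13)]
3. After y ≥ 4: [(6,4) (9,4) (9,13) (6,13)]
4. After y ≤ 14: [(6,4) (9,4) (9,13) (6,13)]
5. Canonical ring: [(6,4) (9,4) (9,13) (6,13)]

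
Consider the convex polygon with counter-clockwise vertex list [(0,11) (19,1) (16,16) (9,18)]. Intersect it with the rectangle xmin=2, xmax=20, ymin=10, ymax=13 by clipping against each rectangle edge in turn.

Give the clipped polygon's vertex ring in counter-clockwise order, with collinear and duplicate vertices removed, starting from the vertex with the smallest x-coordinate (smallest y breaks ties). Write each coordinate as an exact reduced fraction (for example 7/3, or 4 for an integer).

Clipped polygon: [(2,10) (86/5,10) (83/5,13) (18/7,13) (2,113/9)]

1. After x ≥ 2: [(2,113/9) (2,189/19) (19,1) (16,16) (9,18)]
2. After x ≤ 20: [(2,113/9) (2,189/19) (19,1) (16,16) (9,18)]
3. After y ≥ 10: [(2,113/9) (2,10) (86/5,10) (16,16) (9,18)]
4. After y ≤ 13: [(18/7,13) (2,113/9) (2,10) (86/5,10) (83/5,13)]
5. Canonical ring: [(2,10) (86/5,10) (83/5,13) (18/7,13) (2,113/9)]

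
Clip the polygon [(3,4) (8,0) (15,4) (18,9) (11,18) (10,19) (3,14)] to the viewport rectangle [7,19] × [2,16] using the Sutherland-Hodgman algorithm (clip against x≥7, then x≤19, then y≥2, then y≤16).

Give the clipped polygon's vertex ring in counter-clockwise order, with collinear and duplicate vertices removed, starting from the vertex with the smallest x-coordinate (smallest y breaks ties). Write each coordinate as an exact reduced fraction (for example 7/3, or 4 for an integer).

1. After x ≥ 7: [(7,4/5) (8,0) (15,4) (18,9) (11,18) (10,19) (7,118/7)]
2. After x ≤ 19: [(7,4/5) (8,0) (15,4) (18,9) (11,18) (10,19) (7,118/7)]
3. After y ≥ 2: [(7,2) (23/2,2) (15,4) (18,9) (11,18) (10,19) (7,118/7)]
4. After y ≤ 16: [(7,16) (7,2) (23/2,2) (15,4) (18,9) (113/9,16)]
5. Canonical ring: [(7,2) (23/2,2) (15,4) (18,9) (113/9,16) (7,16)]

Clipped polygon: [(7,2) (23/2,2) (15,4) (18,9) (113/9,16) (7,16)]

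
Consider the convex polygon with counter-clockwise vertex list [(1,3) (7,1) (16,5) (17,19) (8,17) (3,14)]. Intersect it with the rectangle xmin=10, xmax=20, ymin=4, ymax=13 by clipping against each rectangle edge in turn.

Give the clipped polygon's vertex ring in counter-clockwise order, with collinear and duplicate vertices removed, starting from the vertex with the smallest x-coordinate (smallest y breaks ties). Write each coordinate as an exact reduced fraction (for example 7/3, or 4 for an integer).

Clipped polygon: [(10,4) (55/4,4) (16,5) (116/7,13) (10,13)]

1. After x ≥ 10: [(10,7/3) (16,5) (17,19) (10,157/9)]
2. After x ≤ 20: [(10,7/3) (16,5) (17,19) (10,157/9)]
3. After y ≥ 4: [(10,4) (55/4,4) (16,5) (17,19) (10,157/9)]
4. After y ≤ 13: [(10,13) (10,4) (55/4,4) (16,5) (116/7,13)]
5. Canonical ring: [(10,4) (55/4,4) (16,5) (116/7,13) (10,13)]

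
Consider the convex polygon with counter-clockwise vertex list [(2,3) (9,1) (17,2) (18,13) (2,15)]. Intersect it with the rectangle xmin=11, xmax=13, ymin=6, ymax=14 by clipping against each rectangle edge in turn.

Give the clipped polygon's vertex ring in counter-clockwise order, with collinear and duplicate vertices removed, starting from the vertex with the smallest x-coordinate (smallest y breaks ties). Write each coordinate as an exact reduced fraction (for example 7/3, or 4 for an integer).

Clipped polygon: [(11,6) (13,6) (13,109/8) (11,111/8)]

1. After x ≥ 11: [(11,5/4) (17,2) (18,13) (11,111/8)]
2. After x ≤ 13: [(11,5/4) (13,3/2) (13,109/8) (11,111/8)]
3. After y ≥ 6: [(11,6) (13,6) (13,109/8) (11,111/8)]
4. After y ≤ 14: [(11,6) (13,6) (13,109/8) (11,111/8)]
5. Canonical ring: [(11,6) (13,6) (13,109/8) (11,111/8)]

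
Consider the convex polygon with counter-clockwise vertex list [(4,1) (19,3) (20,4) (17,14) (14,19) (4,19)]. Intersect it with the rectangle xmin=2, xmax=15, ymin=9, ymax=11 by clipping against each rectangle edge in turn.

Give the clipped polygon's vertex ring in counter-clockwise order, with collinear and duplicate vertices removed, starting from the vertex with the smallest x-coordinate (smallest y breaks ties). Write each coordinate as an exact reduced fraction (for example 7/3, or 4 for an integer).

1. After x ≥ 2: [(4,1) (19,3) (20,4) (17,14) (14,19) (4,19)]
2. After x ≤ 15: [(4,1) (15,37/15) (15,52/3) (14,19) (4,19)]
3. After y ≥ 9: [(4,9) (15,9) (15,52/3) (14,19) (4,19)]
4. After y ≤ 11: [(4,11) (4,9) (15,9) (15,11)]
5. Canonical ring: [(4,9) (15,9) (15,11) (4,11)]

Clipped polygon: [(4,9) (15,9) (15,11) (4,11)]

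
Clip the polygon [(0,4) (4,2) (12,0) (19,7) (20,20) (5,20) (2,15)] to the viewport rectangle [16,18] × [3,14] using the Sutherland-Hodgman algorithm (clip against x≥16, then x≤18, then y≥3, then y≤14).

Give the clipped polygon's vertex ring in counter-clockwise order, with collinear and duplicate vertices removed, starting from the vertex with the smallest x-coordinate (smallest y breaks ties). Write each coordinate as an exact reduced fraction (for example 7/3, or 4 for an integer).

1. After x ≥ 16: [(16,4) (19,7) (20,20) (16,20)]
2. After x ≤ 18: [(16,4) (18,6) (18,20) (16,20)]
3. After y ≥ 3: [(16,4) (18,6) (18,20) (16,20)]
4. After y ≤ 14: [(16,14) (16,4) (18,6) (18,14)]
5. Canonical ring: [(16,4) (18,6) (18,14) (16,14)]

Clipped polygon: [(16,4) (18,6) (18,14) (16,14)]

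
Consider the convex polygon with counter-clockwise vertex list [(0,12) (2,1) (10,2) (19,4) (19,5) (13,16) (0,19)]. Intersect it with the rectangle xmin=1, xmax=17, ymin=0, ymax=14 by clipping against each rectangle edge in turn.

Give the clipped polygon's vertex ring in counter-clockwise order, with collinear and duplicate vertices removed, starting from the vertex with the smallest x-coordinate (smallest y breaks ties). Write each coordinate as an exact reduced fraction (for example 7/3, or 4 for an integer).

1. After x ≥ 1: [(1,13/2) (2,1) (10,2) (19,4) (19,5) (13,16) (1,244/13)]
2. After x ≤ 17: [(1,13/2) (2,1) (10,2) (17,32/9) (17,26/3) (13,16) (1,244/13)]
3. After y ≥ 0: [(1,13/2) (2,1) (10,2) (17,32/9) (17,26/3) (13,16) (1,244/13)]
4. After y ≤ 14: [(1,14) (1,13/2) (2,1) (10,2) (17,32/9) (17,26/3) (155/11,14)]
5. Canonical ring: [(1,13/2) (2,1) (10,2) (17,32/9) (17,26/3) (155/11,14) (1,14)]

Clipped polygon: [(1,13/2) (2,1) (10,2) (17,32/9) (17,26/3) (155/11,14) (1,14)]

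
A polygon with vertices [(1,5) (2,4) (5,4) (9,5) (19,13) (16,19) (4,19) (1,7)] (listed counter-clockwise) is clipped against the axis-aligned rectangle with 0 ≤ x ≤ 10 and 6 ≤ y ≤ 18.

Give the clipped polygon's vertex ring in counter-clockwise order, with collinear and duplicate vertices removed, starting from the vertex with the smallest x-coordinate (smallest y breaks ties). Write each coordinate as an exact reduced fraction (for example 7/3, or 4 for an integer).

1. After x ≥ 0: [(1,5) (2,4) (5,4) (9,5) (19,13) (16,19) (4,19) (1,7)]
2. After x ≤ 10: [(1,5) (2,4) (5,4) (9,5) (10,29/5) (10,19) (4,19) (1,7)]
3. After y ≥ 6: [(1,6) (10,6) (10,19) (4,19) (1,7)]
4. After y ≤ 18: [(1,6) (10,6) (10,18) (15/4,18) (1,7)]
5. Canonical ring: [(1,6) (10,6) (10,18) (15/4,18) (1,7)]

Clipped polygon: [(1,6) (10,6) (10,18) (15/4,18) (1,7)]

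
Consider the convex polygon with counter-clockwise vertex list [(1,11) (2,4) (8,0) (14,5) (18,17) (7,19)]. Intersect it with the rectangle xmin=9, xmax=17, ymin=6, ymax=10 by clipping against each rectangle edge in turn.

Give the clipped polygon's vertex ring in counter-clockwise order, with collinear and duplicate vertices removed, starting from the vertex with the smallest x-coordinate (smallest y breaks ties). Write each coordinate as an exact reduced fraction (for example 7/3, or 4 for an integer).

1. After x ≥ 9: [(9,5/6) (14,5) (18,17) (9,205/11)]
2. After x ≤ 17: [(9,5/6) (14,5) (17,14) (17,189/11) (9,205/11)]
3. After y ≥ 6: [(9,6) (43/3,6) (17,14) (17,189/11) (9,205/11)]
4. After y ≤ 10: [(9,10) (9,6) (43/3,6) (47/3,10)]
5. Canonical ring: [(9,6) (43/3,6) (47/3,10) (9,10)]

Clipped polygon: [(9,6) (43/3,6) (47/3,10) (9,10)]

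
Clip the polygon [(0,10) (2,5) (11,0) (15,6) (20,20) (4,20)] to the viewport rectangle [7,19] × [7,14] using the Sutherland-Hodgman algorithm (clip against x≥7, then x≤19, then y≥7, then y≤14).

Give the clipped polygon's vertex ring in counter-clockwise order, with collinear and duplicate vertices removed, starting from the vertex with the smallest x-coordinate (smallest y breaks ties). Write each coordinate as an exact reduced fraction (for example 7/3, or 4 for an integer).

Clipped polygon: [(7,7) (215/14,7) (125/7,14) (7,14)]

1. After x ≥ 7: [(7,20/9) (11,0) (15,6) (20,20) (7,20)]
2. After x ≤ 19: [(7,20/9) (11,0) (15,6) (19,86/5) (19,20) (7,20)]
3. After y ≥ 7: [(7,7) (215/14,7) (19,86/5) (19,20) (7,20)]
4. After y ≤ 14: [(7,14) (7,7) (215/14,7) (125/7,14)]
5. Canonical ring: [(7,7) (215/14,7) (125/7,14) (7,14)]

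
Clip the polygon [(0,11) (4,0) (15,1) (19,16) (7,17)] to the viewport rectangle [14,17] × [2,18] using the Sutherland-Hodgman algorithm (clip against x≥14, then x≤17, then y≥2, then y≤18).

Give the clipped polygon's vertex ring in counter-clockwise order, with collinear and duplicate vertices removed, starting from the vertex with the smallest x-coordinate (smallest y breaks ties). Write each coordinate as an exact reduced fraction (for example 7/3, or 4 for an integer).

1. After x ≥ 14: [(14,10/11) (15,1) (19,16) (14,197/12)]
2. After x ≤ 17: [(14,10/11) (15,1) (17,17/2) (17,97/6) (14,197/12)]
3. After y ≥ 2: [(14,2) (229/15,2) (17,17/2) (17,97/6) (14,197/12)]
4. After y ≤ 18: [(14,2) (229/15,2) (17,17/2) (17,97/6) (14,197/12)]
5. Canonical ring: [(14,2) (229/15,2) (17,17/2) (17,97/6) (14,197/12)]

Clipped polygon: [(14,2) (229/15,2) (17,17/2) (17,97/6) (14,197/12)]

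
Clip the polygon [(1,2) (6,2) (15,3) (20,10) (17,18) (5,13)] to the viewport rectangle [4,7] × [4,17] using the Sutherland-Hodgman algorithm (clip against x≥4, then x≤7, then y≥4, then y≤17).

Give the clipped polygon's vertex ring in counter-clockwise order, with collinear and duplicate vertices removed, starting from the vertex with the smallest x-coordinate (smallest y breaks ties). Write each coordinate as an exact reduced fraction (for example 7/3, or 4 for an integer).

1. After x ≥ 4: [(4,41/4) (4,2) (6,2) (15,3) (20,10) (17,18) (5,13)]
2. After x ≤ 7: [(4,41/4) (4,2) (6,2) (7,19/9) (7,83/6) (5,13)]
3. After y ≥ 4: [(4,41/4) (4,4) (7,4) (7,83/6) (5,13)]
4. After y ≤ 17: [(4,41/4) (4,4) (7,4) (7,83/6) (5,13)]
5. Canonical ring: [(4,4) (7,4) (7,83/6) (5,13) (4,41/4)]

Clipped polygon: [(4,4) (7,4) (7,83/6) (5,13) (4,41/4)]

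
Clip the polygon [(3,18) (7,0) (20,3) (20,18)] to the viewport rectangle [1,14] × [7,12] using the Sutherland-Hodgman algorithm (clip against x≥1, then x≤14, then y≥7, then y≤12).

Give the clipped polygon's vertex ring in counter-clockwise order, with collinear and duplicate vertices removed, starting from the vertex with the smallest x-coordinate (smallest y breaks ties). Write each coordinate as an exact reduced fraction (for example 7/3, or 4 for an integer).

Clipped polygon: [(13/3,12) (49/9,7) (14,7) (14,12)]

1. After x ≥ 1: [(3,18) (7,0) (20,3) (20,18)]
2. After x ≤ 14: [(14,18) (3,18) (7,0) (14,21/13)]
3. After y ≥ 7: [(14,7) (14,18) (3,18) (49/9,7)]
4. After y ≤ 12: [(14,7) (14,12) (13/3,12) (49/9,7)]
5. Canonical ring: [(13/3,12) (49/9,7) (14,7) (14,12)]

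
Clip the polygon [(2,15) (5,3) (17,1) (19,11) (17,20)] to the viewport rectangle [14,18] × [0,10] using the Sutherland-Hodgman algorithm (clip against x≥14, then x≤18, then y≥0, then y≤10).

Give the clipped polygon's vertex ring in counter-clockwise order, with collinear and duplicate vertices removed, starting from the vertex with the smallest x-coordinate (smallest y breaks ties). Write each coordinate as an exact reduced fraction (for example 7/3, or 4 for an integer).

1. After x ≥ 14: [(14,19) (14,3/2) (17,1) (19,11) (17,20)]
2. After x ≤ 18: [(14,19) (14,3/2) (17,1) (18,6) (18,31/2) (17,20)]
3. After y ≥ 0: [(14,19) (14,3/2) (17,1) (18,6) (18,31/2) (17,20)]
4. After y ≤ 10: [(14,10) (14,3/2) (17,1) (18,6) (18,10)]
5. Canonical ring: [(14,3/2) (17,1) (18,6) (18,10) (14,10)]

Clipped polygon: [(14,3/2) (17,1) (18,6) (18,10) (14,10)]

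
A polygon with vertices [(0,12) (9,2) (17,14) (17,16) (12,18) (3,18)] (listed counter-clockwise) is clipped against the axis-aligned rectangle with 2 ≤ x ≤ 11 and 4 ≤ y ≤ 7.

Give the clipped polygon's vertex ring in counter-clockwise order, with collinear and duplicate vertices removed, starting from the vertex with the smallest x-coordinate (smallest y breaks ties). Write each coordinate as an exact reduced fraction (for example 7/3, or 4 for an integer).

1. After x ≥ 2: [(2,16) (2,88/9) (9,2) (17,14) (17,16) (12,18) (3,18)]
2. After x ≤ 11: [(2,16) (2,88/9) (9,2) (11,5) (11,18) (3,18)]
3. After y ≥ 4: [(2,16) (2,88/9) (36/5,4) (31/3,4) (11,5) (11,18) (3,18)]
4. After y ≤ 7: [(9/2,7) (36/5,4) (31/3,4) (11,5) (11,7)]
5. Canonical ring: [(9/2,7) (36/5,4) (31/3,4) (11,5) (11,7)]

Clipped polygon: [(9/2,7) (36/5,4) (31/3,4) (11,5) (11,7)]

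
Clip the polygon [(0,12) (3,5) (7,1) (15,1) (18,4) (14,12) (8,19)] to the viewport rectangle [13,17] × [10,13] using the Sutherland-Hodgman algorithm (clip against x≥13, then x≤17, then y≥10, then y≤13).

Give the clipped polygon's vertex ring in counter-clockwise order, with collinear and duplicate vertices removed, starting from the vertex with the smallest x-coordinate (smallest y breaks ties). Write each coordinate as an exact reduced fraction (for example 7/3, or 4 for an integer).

Clipped polygon: [(13,10) (15,10) (14,12) (92/7,13) (13,13)]

1. After x ≥ 13: [(13,1) (15,1) (18,4) (14,12) (13,79/6)]
2. After x ≤ 17: [(13,1) (15,1) (17,3) (17,6) (14,12) (13,79/6)]
3. After y ≥ 10: [(13,10) (15,10) (14,12) (13,79/6)]
4. After y ≤ 13: [(13,13) (13,10) (15,10) (14,12) (92/7,13)]
5. Canonical ring: [(13,10) (15,10) (14,12) (92/7,13) (13,13)]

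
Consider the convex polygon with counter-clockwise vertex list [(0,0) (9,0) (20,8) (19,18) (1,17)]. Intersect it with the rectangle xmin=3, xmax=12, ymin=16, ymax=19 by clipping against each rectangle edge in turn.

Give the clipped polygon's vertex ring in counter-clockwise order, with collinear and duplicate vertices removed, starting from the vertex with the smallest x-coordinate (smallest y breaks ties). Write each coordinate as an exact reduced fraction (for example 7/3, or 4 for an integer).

Clipped polygon: [(3,16) (12,16) (12,317/18) (3,154/9)]

1. After x ≥ 3: [(3,0) (9,0) (20,8) (19,18) (3,154/9)]
2. After x ≤ 12: [(3,0) (9,0) (12,24/11) (12,317/18) (3,154/9)]
3. After y ≥ 16: [(3,16) (12,16) (12,317/18) (3,154/9)]
4. After y ≤ 19: [(3,16) (12,16) (12,317/18) (3,154/9)]
5. Canonical ring: [(3,16) (12,16) (12,317/18) (3,154/9)]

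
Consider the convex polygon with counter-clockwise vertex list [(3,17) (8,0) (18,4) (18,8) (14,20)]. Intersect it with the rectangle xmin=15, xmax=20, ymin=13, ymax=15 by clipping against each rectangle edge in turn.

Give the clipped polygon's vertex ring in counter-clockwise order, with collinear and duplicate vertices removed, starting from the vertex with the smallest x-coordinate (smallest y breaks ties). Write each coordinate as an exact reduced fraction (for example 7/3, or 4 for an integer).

1. After x ≥ 15: [(15,14/5) (18,4) (18,8) (15,17)]
2. After x ≤ 20: [(15,14/5) (18,4) (18,8) (15,17)]
3. After y ≥ 13: [(15,13) (49/3,13) (15,17)]
4. After y ≤ 15: [(15,15) (15,13) (49/3,13) (47/3,15)]
5. Canonical ring: [(15,13) (49/3,13) (47/3,15) (15,15)]

Clipped polygon: [(15,13) (49/3,13) (47/3,15) (15,15)]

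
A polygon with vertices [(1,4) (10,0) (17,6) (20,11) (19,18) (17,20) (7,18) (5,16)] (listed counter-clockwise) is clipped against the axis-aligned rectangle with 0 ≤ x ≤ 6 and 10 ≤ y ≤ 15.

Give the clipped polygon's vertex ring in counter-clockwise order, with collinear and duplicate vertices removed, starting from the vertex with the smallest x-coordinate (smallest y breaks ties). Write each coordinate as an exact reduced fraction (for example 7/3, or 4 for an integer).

1. After x ≥ 0: [(1,4) (10,0) (17,6) (20,11) (19,18) (17,20) (7,18) (5,16)]
2. After x ≤ 6: [(1,4) (6,16/9) (6,17) (5,16)]
3. After y ≥ 10: [(3,10) (6,10) (6,17) (5,16)]
4. After y ≤ 15: [(14/3,15) (3,10) (6,10) (6,15)]
5. Canonical ring: [(3,10) (6,10) (6,15) (14/3,15)]

Clipped polygon: [(3,10) (6,10) (6,15) (14/3,15)]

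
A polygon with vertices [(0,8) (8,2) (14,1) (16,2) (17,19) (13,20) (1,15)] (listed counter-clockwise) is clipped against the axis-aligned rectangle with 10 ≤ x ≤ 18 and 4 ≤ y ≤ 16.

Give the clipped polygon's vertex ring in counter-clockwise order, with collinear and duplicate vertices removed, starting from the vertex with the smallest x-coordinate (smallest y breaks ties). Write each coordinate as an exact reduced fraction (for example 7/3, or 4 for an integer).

Clipped polygon: [(10,4) (274/17,4) (286/17,16) (10,16)]

1. After x ≥ 10: [(10,5/3) (14,1) (16,2) (17,19) (13,20) (10,75/4)]
2. After x ≤ 18: [(10,5/3) (14,1) (16,2) (17,19) (13,20) (10,75/4)]
3. After y ≥ 4: [(10,4) (274/17,4) (17,19) (13,20) (10,75/4)]
4. After y ≤ 16: [(10,16) (10,4) (274/17,4) (286/17,16)]
5. Canonical ring: [(10,4) (274/17,4) (286/17,16) (10,16)]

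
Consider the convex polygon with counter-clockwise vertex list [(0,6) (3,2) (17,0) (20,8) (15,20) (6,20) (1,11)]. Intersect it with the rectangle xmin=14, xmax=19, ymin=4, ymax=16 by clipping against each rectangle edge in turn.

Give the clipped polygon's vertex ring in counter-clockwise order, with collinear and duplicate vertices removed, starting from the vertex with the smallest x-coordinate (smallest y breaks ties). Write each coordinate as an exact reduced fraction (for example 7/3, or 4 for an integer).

1. After x ≥ 14: [(14,3/7) (17,0) (20,8) (15,20) (14,20)]
2. After x ≤ 19: [(14,3/7) (17,0) (19,16/3) (19,52/5) (15,20) (14,20)]
3. After y ≥ 4: [(14,4) (37/2,4) (19,16/3) (19,52/5) (15,20) (14,20)]
4. After y ≤ 16: [(14,16) (14,4) (37/2,4) (19,16/3) (19,52/5) (50/3,16)]
5. Canonical ring: [(14,4) (37/2,4) (19,16/3) (19,52/5) (50/3,16) (14,16)]

Clipped polygon: [(14,4) (37/2,4) (19,16/3) (19,52/5) (50/3,16) (14,16)]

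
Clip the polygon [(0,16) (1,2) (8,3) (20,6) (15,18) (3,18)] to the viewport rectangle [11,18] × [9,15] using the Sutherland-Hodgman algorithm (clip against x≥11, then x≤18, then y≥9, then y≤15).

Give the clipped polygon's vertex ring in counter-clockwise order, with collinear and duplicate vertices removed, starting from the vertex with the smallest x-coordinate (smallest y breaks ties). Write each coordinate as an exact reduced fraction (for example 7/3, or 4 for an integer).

Clipped polygon: [(11,9) (18,9) (18,54/5) (65/4,15) (11,15)]

1. After x ≥ 11: [(11,15/4) (20,6) (15,18) (11,18)]
2. After x ≤ 18: [(11,15/4) (18,11/2) (18,54/5) (15,18) (11,18)]
3. After y ≥ 9: [(11,9) (18,9) (18,54/5) (15,18) (11,18)]
4. After y ≤ 15: [(11,15) (11,9) (18,9) (18,54/5) (65/4,15)]
5. Canonical ring: [(11,9) (18,9) (18,54/5) (65/4,15) (11,15)]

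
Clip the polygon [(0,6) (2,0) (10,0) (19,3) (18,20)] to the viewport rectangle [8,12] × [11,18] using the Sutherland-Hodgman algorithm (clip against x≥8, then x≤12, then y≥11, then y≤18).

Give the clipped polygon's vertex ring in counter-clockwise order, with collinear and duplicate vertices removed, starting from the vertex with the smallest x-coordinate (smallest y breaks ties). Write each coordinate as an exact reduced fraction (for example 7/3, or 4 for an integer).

Clipped polygon: [(8,11) (12,11) (12,46/3) (8,110/9)]

1. After x ≥ 8: [(8,110/9) (8,0) (10,0) (19,3) (18,20)]
2. After x ≤ 12: [(12,46/3) (8,110/9) (8,0) (10,0) (12,2/3)]
3. After y ≥ 11: [(12,11) (12,46/3) (8,110/9) (8,11)]
4. After y ≤ 18: [(12,11) (12,46/3) (8,110/9) (8,11)]
5. Canonical ring: [(8,11) (12,11) (12,46/3) (8,110/9)]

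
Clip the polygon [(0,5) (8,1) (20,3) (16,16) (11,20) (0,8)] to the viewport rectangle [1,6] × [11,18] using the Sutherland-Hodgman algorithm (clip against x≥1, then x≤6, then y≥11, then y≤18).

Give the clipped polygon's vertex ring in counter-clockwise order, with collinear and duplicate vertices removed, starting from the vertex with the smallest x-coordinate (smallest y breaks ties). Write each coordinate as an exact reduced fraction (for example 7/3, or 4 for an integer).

1. After x ≥ 1: [(1,9/2) (8,1) (20,3) (16,16) (11,20) (1,100/11)]
2. After x ≤ 6: [(1,9/2) (6,2) (6,160/11) (1,100/11)]
3. After y ≥ 11: [(6,11) (6,160/11) (11/4,11)]
4. After y ≤ 18: [(6,11) (6,160/11) (11/4,11)]
5. Canonical ring: [(11/4,11) (6,11) (6,160/11)]

Clipped polygon: [(11/4,11) (6,11) (6,160/11)]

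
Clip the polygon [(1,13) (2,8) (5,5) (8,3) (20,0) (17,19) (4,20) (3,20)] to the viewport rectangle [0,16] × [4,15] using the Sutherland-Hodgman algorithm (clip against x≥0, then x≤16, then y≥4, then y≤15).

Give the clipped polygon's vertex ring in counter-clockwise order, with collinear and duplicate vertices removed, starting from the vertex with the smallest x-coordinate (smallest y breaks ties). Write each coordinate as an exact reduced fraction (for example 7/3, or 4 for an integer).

1. After x ≥ 0: [(1,13) (2,8) (5,5) (8,3) (20,0) (17,19) (4,20) (3,20)]
2. After x ≤ 16: [(1,13) (2,8) (5,5) (8,3) (16,1) (16,248/13) (4,20) (3,20)]
3. After y ≥ 4: [(1,13) (2,8) (5,5) (13/2,4) (16,4) (16,248/13) (4,20) (3,20)]
4. After y ≤ 15: [(11/7,15) (1,13) (2,8) (5,5) (13/2,4) (16,4) (16,15)]
5. Canonical ring: [(1,13) (2,8) (5,5) (13/2,4) (16,4) (16,15) (11/7,15)]

Clipped polygon: [(1,13) (2,8) (5,5) (13/2,4) (16,4) (16,15) (11/7,15)]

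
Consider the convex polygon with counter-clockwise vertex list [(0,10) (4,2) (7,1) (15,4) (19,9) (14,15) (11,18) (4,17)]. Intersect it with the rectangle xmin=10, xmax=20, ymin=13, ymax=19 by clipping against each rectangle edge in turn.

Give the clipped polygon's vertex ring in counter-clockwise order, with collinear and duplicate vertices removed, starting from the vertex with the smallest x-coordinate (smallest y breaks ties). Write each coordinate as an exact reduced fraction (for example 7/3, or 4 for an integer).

1. After x ≥ 10: [(10,17/8) (15,4) (19,9) (14,15) (11,18) (10,125/7)]
2. After x ≤ 20: [(10,17/8) (15,4) (19,9) (14,15) (11,18) (10,125/7)]
3. After y ≥ 13: [(10,13) (47/3,13) (14,15) (11,18) (10,125/7)]
4. After y ≤ 19: [(10,13) (47/3,13) (14,15) (11,18) (10,125/7)]
5. Canonical ring: [(10,13) (47/3,13) (14,15) (11,18) (10,125/7)]

Clipped polygon: [(10,13) (47/3,13) (14,15) (11,18) (10,125/7)]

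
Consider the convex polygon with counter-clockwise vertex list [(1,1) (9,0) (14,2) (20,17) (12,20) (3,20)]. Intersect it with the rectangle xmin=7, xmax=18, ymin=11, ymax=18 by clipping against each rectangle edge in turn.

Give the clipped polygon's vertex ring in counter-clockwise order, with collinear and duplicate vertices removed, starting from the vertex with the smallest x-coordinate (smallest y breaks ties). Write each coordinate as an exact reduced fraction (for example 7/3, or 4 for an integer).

1. After x ≥ 7: [(7,1/4) (9,0) (14,2) (20,17) (12,20) (7,20)]
2. After x ≤ 18: [(7,1/4) (9,0) (14,2) (18,12) (18,71/4) (12,20) (7,20)]
3. After y ≥ 11: [(7,11) (88/5,11) (18,12) (18,71/4) (12,20) (7,20)]
4. After y ≤ 18: [(7,18) (7,11) (88/5,11) (18,12) (18,71/4) (52/3,18)]
5. Canonical ring: [(7,11) (88/5,11) (18,12) (18,71/4) (52/3,18) (7,18)]

Clipped polygon: [(7,11) (88/5,11) (18,12) (18,71/4) (52/3,18) (7,18)]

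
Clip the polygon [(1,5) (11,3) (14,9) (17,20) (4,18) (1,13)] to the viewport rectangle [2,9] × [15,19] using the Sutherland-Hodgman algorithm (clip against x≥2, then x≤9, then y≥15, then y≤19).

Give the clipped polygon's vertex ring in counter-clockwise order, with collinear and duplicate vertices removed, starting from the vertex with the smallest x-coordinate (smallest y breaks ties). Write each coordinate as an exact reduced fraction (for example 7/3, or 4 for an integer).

Clipped polygon: [(11/5,15) (9,15) (9,244/13) (4,18)]

1. After x ≥ 2: [(2,24/5) (11,3) (14,9) (17,20) (4,18) (2,44/3)]
2. After x ≤ 9: [(2,24/5) (9,17/5) (9,244/13) (4,18) (2,44/3)]
3. After y ≥ 15: [(9,15) (9,244/13) (4,18) (11/5,15)]
4. After y ≤ 19: [(9,15) (9,244/13) (4,18) (11/5,15)]
5. Canonical ring: [(11/5,15) (9,15) (9,244/13) (4,18)]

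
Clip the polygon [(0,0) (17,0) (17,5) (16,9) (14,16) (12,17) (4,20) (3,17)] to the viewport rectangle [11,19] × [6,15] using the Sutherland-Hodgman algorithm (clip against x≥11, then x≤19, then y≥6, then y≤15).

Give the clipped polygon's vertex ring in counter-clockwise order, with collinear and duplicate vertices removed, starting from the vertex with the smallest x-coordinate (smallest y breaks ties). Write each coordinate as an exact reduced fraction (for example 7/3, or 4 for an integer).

Clipped polygon: [(11,6) (67/4,6) (16,9) (100/7,15) (11,15)]

1. After x ≥ 11: [(11,0) (17,0) (17,5) (16,9) (14,16) (12,17) (11,139/8)]
2. After x ≤ 19: [(11,0) (17,0) (17,5) (16,9) (14,16) (12,17) (11,139/8)]
3. After y ≥ 6: [(11,6) (67/4,6) (16,9) (14,16) (12,17) (11,139/8)]
4. After y ≤ 15: [(11,15) (11,6) (67/4,6) (16,9) (100/7,15)]
5. Canonical ring: [(11,6) (67/4,6) (16,9) (100/7,15) (11,15)]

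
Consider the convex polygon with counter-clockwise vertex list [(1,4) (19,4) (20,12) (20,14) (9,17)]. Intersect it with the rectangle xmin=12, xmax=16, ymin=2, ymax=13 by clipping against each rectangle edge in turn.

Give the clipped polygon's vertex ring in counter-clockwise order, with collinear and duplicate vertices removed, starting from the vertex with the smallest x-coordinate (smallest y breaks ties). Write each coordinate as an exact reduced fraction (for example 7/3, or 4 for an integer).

Clipped polygon: [(12,4) (16,4) (16,13) (12,13)]

1. After x ≥ 12: [(12,4) (19,4) (20,12) (20,14) (12,178/11)]
2. After x ≤ 16: [(12,4) (16,4) (16,166/11) (12,178/11)]
3. After y ≥ 2: [(12,4) (16,4) (16,166/11) (12,178/11)]
4. After y ≤ 13: [(12,13) (12,4) (16,4) (16,13)]
5. Canonical ring: [(12,4) (16,4) (16,13) (12,13)]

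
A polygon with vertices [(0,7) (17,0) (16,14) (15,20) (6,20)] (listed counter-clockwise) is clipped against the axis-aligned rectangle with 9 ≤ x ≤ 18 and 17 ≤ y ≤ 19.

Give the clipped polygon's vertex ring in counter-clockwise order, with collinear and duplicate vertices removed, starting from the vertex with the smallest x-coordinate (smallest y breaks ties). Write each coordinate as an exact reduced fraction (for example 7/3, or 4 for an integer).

1. After x ≥ 9: [(9,56/17) (17,0) (16,14) (15,20) (9,20)]
2. After x ≤ 18: [(9,56/17) (17,0) (16,14) (15,20) (9,20)]
3. After y ≥ 17: [(9,17) (31/2,17) (15,20) (9,20)]
4. After y ≤ 19: [(9,19) (9,17) (31/2,17) (91/6,19)]
5. Canonical ring: [(9,17) (31/2,17) (91/6,19) (9,19)]

Clipped polygon: [(9,17) (31/2,17) (91/6,19) (9,19)]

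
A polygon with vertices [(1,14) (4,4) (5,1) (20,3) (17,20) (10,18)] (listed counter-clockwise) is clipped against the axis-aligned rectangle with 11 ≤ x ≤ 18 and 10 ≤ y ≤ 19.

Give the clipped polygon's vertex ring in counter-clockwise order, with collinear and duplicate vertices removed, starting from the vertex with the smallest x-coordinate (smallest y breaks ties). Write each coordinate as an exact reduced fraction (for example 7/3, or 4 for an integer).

1. After x ≥ 11: [(11,9/5) (20,3) (17,20) (11,128/7)]
2. After x ≤ 18: [(11,9/5) (18,41/15) (18,43/3) (17,20) (11,128/7)]
3. After y ≥ 10: [(11,10) (18,10) (18,43/3) (17,20) (11,128/7)]
4. After y ≤ 19: [(11,10) (18,10) (18,43/3) (292/17,19) (27/2,19) (11,128/7)]
5. Canonical ring: [(11,10) (18,10) (18,43/3) (292/17,19) (27/2,19) (11,128/7)]

Clipped polygon: [(11,10) (18,10) (18,43/3) (292/17,19) (27/2,19) (11,128/7)]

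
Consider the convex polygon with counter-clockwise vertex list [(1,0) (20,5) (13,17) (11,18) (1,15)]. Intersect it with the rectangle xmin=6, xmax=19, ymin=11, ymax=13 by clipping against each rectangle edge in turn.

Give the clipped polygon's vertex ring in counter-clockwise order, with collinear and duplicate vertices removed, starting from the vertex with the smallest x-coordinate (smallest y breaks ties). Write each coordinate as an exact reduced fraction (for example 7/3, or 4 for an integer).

Clipped polygon: [(6,11) (33/2,11) (46/3,13) (6,13)]

1. After x ≥ 6: [(6,25/19) (20,5) (13,17) (11,18) (6,33/2)]
2. After x ≤ 19: [(6,25/19) (19,90/19) (19,47/7) (13,17) (11,18) (6,33/2)]
3. After y ≥ 11: [(6,11) (33/2,11) (13,17) (11,18) (6,33/2)]
4. After y ≤ 13: [(6,13) (6,11) (33/2,11) (46/3,13)]
5. Canonical ring: [(6,11) (33/2,11) (46/3,13) (6,13)]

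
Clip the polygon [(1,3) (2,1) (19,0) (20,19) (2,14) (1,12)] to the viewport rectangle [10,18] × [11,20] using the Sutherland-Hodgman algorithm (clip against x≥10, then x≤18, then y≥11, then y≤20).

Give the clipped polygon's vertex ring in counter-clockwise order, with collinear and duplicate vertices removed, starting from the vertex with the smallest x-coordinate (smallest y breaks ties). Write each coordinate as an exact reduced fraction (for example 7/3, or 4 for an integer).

1. After x ≥ 10: [(10,9/17) (19,0) (20,19) (10,146/9)]
2. After x ≤ 18: [(10,9/17) (18,1/17) (18,166/9) (10,146/9)]
3. After y ≥ 11: [(10,11) (18,11) (18,166/9) (10,146/9)]
4. After y ≤ 20: [(10,11) (18,11) (18,166/9) (10,146/9)]
5. Canonical ring: [(10,11) (18,11) (18,166/9) (10,146/9)]

Clipped polygon: [(10,11) (18,11) (18,166/9) (10,146/9)]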